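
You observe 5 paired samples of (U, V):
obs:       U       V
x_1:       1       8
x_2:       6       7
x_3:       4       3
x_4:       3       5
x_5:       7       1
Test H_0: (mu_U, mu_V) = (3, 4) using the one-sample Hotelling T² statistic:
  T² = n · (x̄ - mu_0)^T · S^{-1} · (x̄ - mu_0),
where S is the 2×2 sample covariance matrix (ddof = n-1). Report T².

Step 1 — sample mean vector:
  mean(U) = (1 + 6 + 4 + 3 + 7) / 5 = 21/5 = 4.2
  mean(V) = (8 + 7 + 3 + 5 + 1) / 5 = 24/5 = 4.8
  x̄ = (4.2, 4.8),  deviation x̄ - mu_0 = (4.2, 4.8) - (3, 4) = (1.2, 0.8).

Step 2 — sample covariance matrix, S[i,j] = (1/(n-1)) · Σ_k (x_{k,i} - mean_i) · (x_{k,j} - mean_j), divisor n-1 = 4:
  S[U,U] = ((-3.2)·(-3.2) + (1.8)·(1.8) + (-0.2)·(-0.2) + (-1.2)·(-1.2) + (2.8)·(2.8)) / 4 = 22.8/4 = 5.7
  S[U,V] = ((-3.2)·(3.2) + (1.8)·(2.2) + (-0.2)·(-1.8) + (-1.2)·(0.2) + (2.8)·(-3.8)) / 4 = -16.8/4 = -4.2
  S[V,V] = ((3.2)·(3.2) + (2.2)·(2.2) + (-1.8)·(-1.8) + (0.2)·(0.2) + (-3.8)·(-3.8)) / 4 = 32.8/4 = 8.2
  S = [[5.7, -4.2],
 [-4.2, 8.2]].

Step 3 — invert S. det(S) = 5.7·8.2 - (-4.2)² = 29.1.
  S^{-1} = (1/det) · [[d, -b], [-b, a]] = [[0.2818, 0.1443],
 [0.1443, 0.1959]].

Step 4 — quadratic form (x̄ - mu_0)^T · S^{-1} · (x̄ - mu_0):
  S^{-1} · (x̄ - mu_0) = (0.4536, 0.3299),
  (x̄ - mu_0)^T · [...] = (1.2)·(0.4536) + (0.8)·(0.3299) = 0.8082.

Step 5 — scale by n: T² = 5 · 0.8082 = 4.0412.

T² ≈ 4.0412


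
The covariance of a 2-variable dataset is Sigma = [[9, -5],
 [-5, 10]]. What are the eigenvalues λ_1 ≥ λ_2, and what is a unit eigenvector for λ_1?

Step 1 — characteristic polynomial of 2×2 Sigma:
  det(Sigma - λI) = λ² - trace · λ + det = 0.
  trace = 9 + 10 = 19, det = 9·10 - (-5)² = 65.
Step 2 — discriminant:
  Δ = trace² - 4·det = 361 - 260 = 101.
Step 3 — eigenvalues:
  λ = (trace ± √Δ)/2 = (19 ± 10.0499)/2,
  λ_1 = 14.5249,  λ_2 = 4.4751.

Step 4 — unit eigenvector for λ_1: solve (Sigma - λ_1 I)v = 0. First row:
  (9 - 14.5249)·v_x + (-5)·v_y = 0, i.e. (-5.5249)·v_x + (-5)·v_y = 0,
  so v ∝ (b, λ_1 - a) = (-5, 5.5249); multiply by -1 so the first entry is positive: u = (5, -5.5249).
  ||u|| = √((5)² + (-5.5249)²) = √(55.5249) ≈ 7.4515,
  v_1 = u/||u|| ≈ (0.671, -0.7415) (||v_1|| = 1).

λ_1 = 14.5249,  λ_2 = 4.4751;  v_1 ≈ (0.671, -0.7415)


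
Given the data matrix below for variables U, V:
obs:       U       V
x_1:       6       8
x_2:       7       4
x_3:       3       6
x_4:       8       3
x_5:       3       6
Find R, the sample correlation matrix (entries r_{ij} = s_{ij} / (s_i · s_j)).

Step 1 — column means:
  mean(U) = (6 + 7 + 3 + 8 + 3) / 5 = 27/5 = 5.4
  mean(V) = (8 + 4 + 6 + 3 + 6) / 5 = 27/5 = 5.4

Step 2 — sample variances and covariances s[i,j] = (1/(n-1)) · Σ_k (x_{k,i} - mean_i) · (x_{k,j} - mean_j), with n-1 = 4:
  s[U,U] = ((0.6)·(0.6) + (1.6)·(1.6) + (-2.4)·(-2.4) + (2.6)·(2.6) + (-2.4)·(-2.4)) / 4 = 21.2/4 = 5.3
  s[U,V] = ((0.6)·(2.6) + (1.6)·(-1.4) + (-2.4)·(0.6) + (2.6)·(-2.4) + (-2.4)·(0.6)) / 4 = -9.8/4 = -2.45
  s[V,V] = ((2.6)·(2.6) + (-1.4)·(-1.4) + (0.6)·(0.6) + (-2.4)·(-2.4) + (0.6)·(0.6)) / 4 = 15.2/4 = 3.8
  Sample standard deviations s_i = √(s[i,i]):
  s(U) = √(5.3) = 2.3022
  s(V) = √(3.8) = 1.9494

Step 3 — r_{ij} = s_{ij} / (s_i · s_j):
  r[U,U] = 1 (diagonal).
  r[U,V] = -2.45 / (2.3022 · 1.9494) = -2.45 / 4.4878 = -0.5459
  r[V,V] = 1 (diagonal).

R is symmetric with unit diagonal. Assembling:

R = [[1, -0.5459],
 [-0.5459, 1]]


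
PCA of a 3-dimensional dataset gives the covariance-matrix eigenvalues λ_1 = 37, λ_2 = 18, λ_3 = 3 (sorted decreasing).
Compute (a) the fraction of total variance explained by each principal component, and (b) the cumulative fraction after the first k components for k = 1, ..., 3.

Step 1 — total variance = trace(Sigma) = Σ λ_i = 37 + 18 + 3 = 58.

Step 2 — fraction explained by component i = λ_i / Σ λ:
  PC1: 37/58 = 0.6379
  PC2: 18/58 = 0.3103
  PC3: 3/58 = 0.0517

Step 3 — cumulative fraction after k components = (λ_1 + ... + λ_k) / Σ λ:
  k = 1: 37/58 = 0.6379
  k = 2: (37 + 18)/58 = 55/58 = 0.9483
  k = 3: (37 + 18 + 3)/58 = 58/58 = 1

Summary (fraction, with percent):

explained: PC1 0.6379 (63.79%), PC2 0.3103 (31.03%), PC3 0.0517 (5.17%);  cumulative: 0.6379, 0.9483, 1


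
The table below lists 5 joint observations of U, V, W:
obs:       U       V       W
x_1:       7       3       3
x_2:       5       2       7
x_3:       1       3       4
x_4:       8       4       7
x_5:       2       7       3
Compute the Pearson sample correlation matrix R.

Step 1 — column means:
  mean(U) = (7 + 5 + 1 + 8 + 2) / 5 = 23/5 = 4.6
  mean(V) = (3 + 2 + 3 + 4 + 7) / 5 = 19/5 = 3.8
  mean(W) = (3 + 7 + 4 + 7 + 3) / 5 = 24/5 = 4.8

Step 2 — sample variances and covariances s[i,j] = (1/(n-1)) · Σ_k (x_{k,i} - mean_i) · (x_{k,j} - mean_j), with n-1 = 4:
  s[U,U] = ((2.4)·(2.4) + (0.4)·(0.4) + (-3.6)·(-3.6) + (3.4)·(3.4) + (-2.6)·(-2.6)) / 4 = 37.2/4 = 9.3
  s[U,V] = ((2.4)·(-0.8) + (0.4)·(-1.8) + (-3.6)·(-0.8) + (3.4)·(0.2) + (-2.6)·(3.2)) / 4 = -7.4/4 = -1.85
  s[U,W] = ((2.4)·(-1.8) + (0.4)·(2.2) + (-3.6)·(-0.8) + (3.4)·(2.2) + (-2.6)·(-1.8)) / 4 = 11.6/4 = 2.9
  s[V,V] = ((-0.8)·(-0.8) + (-1.8)·(-1.8) + (-0.8)·(-0.8) + (0.2)·(0.2) + (3.2)·(3.2)) / 4 = 14.8/4 = 3.7
  s[V,W] = ((-0.8)·(-1.8) + (-1.8)·(2.2) + (-0.8)·(-0.8) + (0.2)·(2.2) + (3.2)·(-1.8)) / 4 = -7.2/4 = -1.8
  s[W,W] = ((-1.8)·(-1.8) + (2.2)·(2.2) + (-0.8)·(-0.8) + (2.2)·(2.2) + (-1.8)·(-1.8)) / 4 = 16.8/4 = 4.2
  Sample standard deviations s_i = √(s[i,i]):
  s(U) = √(9.3) = 3.0496
  s(V) = √(3.7) = 1.9235
  s(W) = √(4.2) = 2.0494

Step 3 — r_{ij} = s_{ij} / (s_i · s_j):
  r[U,U] = 1 (diagonal).
  r[U,V] = -1.85 / (3.0496 · 1.9235) = -1.85 / 5.866 = -0.3154
  r[U,W] = 2.9 / (3.0496 · 2.0494) = 2.9 / 6.2498 = 0.464
  r[V,V] = 1 (diagonal).
  r[V,W] = -1.8 / (1.9235 · 2.0494) = -1.8 / 3.9421 = -0.4566
  r[W,W] = 1 (diagonal).

R is symmetric with unit diagonal. Assembling:

R = [[1, -0.3154, 0.464],
 [-0.3154, 1, -0.4566],
 [0.464, -0.4566, 1]]


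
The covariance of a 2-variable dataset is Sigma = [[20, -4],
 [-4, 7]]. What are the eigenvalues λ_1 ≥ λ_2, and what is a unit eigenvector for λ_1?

Step 1 — characteristic polynomial of 2×2 Sigma:
  det(Sigma - λI) = λ² - trace · λ + det = 0.
  trace = 20 + 7 = 27, det = 20·7 - (-4)² = 124.
Step 2 — discriminant:
  Δ = trace² - 4·det = 729 - 496 = 233.
Step 3 — eigenvalues:
  λ = (trace ± √Δ)/2 = (27 ± 15.2643)/2,
  λ_1 = 21.1322,  λ_2 = 5.8678.

Step 4 — unit eigenvector for λ_1: solve (Sigma - λ_1 I)v = 0. First row:
  (20 - 21.1322)·v_x + (-4)·v_y = 0, i.e. (-1.1322)·v_x + (-4)·v_y = 0,
  so v ∝ (b, λ_1 - a) = (-4, 1.1322); multiply by -1 so the first entry is positive: u = (4, -1.1322).
  ||u|| = √((4)² + (-1.1322)²) = √(17.2818) ≈ 4.1571,
  v_1 = u/||u|| ≈ (0.9622, -0.2723) (||v_1|| = 1).

λ_1 = 21.1322,  λ_2 = 5.8678;  v_1 ≈ (0.9622, -0.2723)


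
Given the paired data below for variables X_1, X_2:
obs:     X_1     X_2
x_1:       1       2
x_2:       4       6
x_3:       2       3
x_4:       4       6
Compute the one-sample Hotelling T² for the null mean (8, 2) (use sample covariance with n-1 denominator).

Step 1 — sample mean vector:
  mean(X_1) = (1 + 4 + 2 + 4) / 4 = 11/4 = 2.75
  mean(X_2) = (2 + 6 + 3 + 6) / 4 = 17/4 = 4.25
  x̄ = (2.75, 4.25),  deviation x̄ - mu_0 = (2.75, 4.25) - (8, 2) = (-5.25, 2.25).

Step 2 — sample covariance matrix, S[i,j] = (1/(n-1)) · Σ_k (x_{k,i} - mean_i) · (x_{k,j} - mean_j), divisor n-1 = 3:
  S[X_1,X_1] = ((-1.75)·(-1.75) + (1.25)·(1.25) + (-0.75)·(-0.75) + (1.25)·(1.25)) / 3 = 6.75/3 = 2.25
  S[X_1,X_2] = ((-1.75)·(-2.25) + (1.25)·(1.75) + (-0.75)·(-1.25) + (1.25)·(1.75)) / 3 = 9.25/3 = 3.0833
  S[X_2,X_2] = ((-2.25)·(-2.25) + (1.75)·(1.75) + (-1.25)·(-1.25) + (1.75)·(1.75)) / 3 = 12.75/3 = 4.25
  S = [[2.25, 3.0833],
 [3.0833, 4.25]].

Step 3 — invert S. det(S) = 2.25·4.25 - (3.0833)² = 0.0556.
  S^{-1} = (1/det) · [[d, -b], [-b, a]] = [[76.5, -55.5],
 [-55.5, 40.5]].

Step 4 — quadratic form (x̄ - mu_0)^T · S^{-1} · (x̄ - mu_0):
  S^{-1} · (x̄ - mu_0) = (-526.5, 382.5),
  (x̄ - mu_0)^T · [...] = (-5.25)·(-526.5) + (2.25)·(382.5) = 3624.75.

Step 5 — scale by n: T² = 4 · 3624.75 = 14499.

T² ≈ 14499


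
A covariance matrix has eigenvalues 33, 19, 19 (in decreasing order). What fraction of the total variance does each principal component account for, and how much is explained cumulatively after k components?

Step 1 — total variance = trace(Sigma) = Σ λ_i = 33 + 19 + 19 = 71.

Step 2 — fraction explained by component i = λ_i / Σ λ:
  PC1: 33/71 = 0.4648
  PC2: 19/71 = 0.2676
  PC3: 19/71 = 0.2676

Step 3 — cumulative fraction after k components = (λ_1 + ... + λ_k) / Σ λ:
  k = 1: 33/71 = 0.4648
  k = 2: (33 + 19)/71 = 52/71 = 0.7324
  k = 3: (33 + 19 + 19)/71 = 71/71 = 1

Summary (fraction, with percent):

explained: PC1 0.4648 (46.48%), PC2 0.2676 (26.76%), PC3 0.2676 (26.76%);  cumulative: 0.4648, 0.7324, 1


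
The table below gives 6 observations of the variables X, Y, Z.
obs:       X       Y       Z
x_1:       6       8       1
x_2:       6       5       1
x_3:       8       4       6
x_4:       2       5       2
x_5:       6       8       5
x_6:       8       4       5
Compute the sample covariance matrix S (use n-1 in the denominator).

Step 1 — column means:
  mean(X) = (6 + 6 + 8 + 2 + 6 + 8) / 6 = 36/6 = 6
  mean(Y) = (8 + 5 + 4 + 5 + 8 + 4) / 6 = 34/6 = 5.6667
  mean(Z) = (1 + 1 + 6 + 2 + 5 + 5) / 6 = 20/6 = 3.3333

Step 2 — sample covariance S[i,j] = (1/(n-1)) · Σ_k (x_{k,i} - mean_i) · (x_{k,j} - mean_j), with n-1 = 5.
  S[X,X] = ((0)·(0) + (0)·(0) + (2)·(2) + (-4)·(-4) + (0)·(0) + (2)·(2)) / 5 = 24/5 = 4.8
  S[X,Y] = ((0)·(2.3333) + (0)·(-0.6667) + (2)·(-1.6667) + (-4)·(-0.6667) + (0)·(2.3333) + (2)·(-1.6667)) / 5 = -4/5 = -0.8
  S[X,Z] = ((0)·(-2.3333) + (0)·(-2.3333) + (2)·(2.6667) + (-4)·(-1.3333) + (0)·(1.6667) + (2)·(1.6667)) / 5 = 14/5 = 2.8
  S[Y,Y] = ((2.3333)·(2.3333) + (-0.6667)·(-0.6667) + (-1.6667)·(-1.6667) + (-0.6667)·(-0.6667) + (2.3333)·(2.3333) + (-1.6667)·(-1.6667)) / 5 = 17.3333/5 = 3.4667
  S[Y,Z] = ((2.3333)·(-2.3333) + (-0.6667)·(-2.3333) + (-1.6667)·(2.6667) + (-0.6667)·(-1.3333) + (2.3333)·(1.6667) + (-1.6667)·(1.6667)) / 5 = -6.3333/5 = -1.2667
  S[Z,Z] = ((-2.3333)·(-2.3333) + (-2.3333)·(-2.3333) + (2.6667)·(2.6667) + (-1.3333)·(-1.3333) + (1.6667)·(1.6667) + (1.6667)·(1.6667)) / 5 = 25.3333/5 = 5.0667

S is symmetric (S[j,i] = S[i,j]). Assembling:

S = [[4.8, -0.8, 2.8],
 [-0.8, 3.4667, -1.2667],
 [2.8, -1.2667, 5.0667]]


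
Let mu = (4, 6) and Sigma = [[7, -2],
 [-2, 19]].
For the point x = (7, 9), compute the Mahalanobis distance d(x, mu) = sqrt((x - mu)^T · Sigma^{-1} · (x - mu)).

Step 1 — centre the observation: (x - mu) = (3, 3).

Step 2 — invert Sigma. det(Sigma) = 7·19 - (-2)² = 129.
  Sigma^{-1} = (1/det) · [[d, -b], [-b, a]] = [[0.1473, 0.0155],
 [0.0155, 0.0543]].

Step 3 — form the quadratic (x - mu)^T · Sigma^{-1} · (x - mu):
  Sigma^{-1} · (x - mu) = (0.4884, 0.2093).
  (x - mu)^T · [Sigma^{-1} · (x - mu)] = (3)·(0.4884) + (3)·(0.2093) = 2.093.

Step 4 — take square root: d = √(2.093) ≈ 1.4467.

d(x, mu) = √(2.093) ≈ 1.4467


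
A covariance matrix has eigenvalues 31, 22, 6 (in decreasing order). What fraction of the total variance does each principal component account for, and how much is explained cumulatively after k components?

Step 1 — total variance = trace(Sigma) = Σ λ_i = 31 + 22 + 6 = 59.

Step 2 — fraction explained by component i = λ_i / Σ λ:
  PC1: 31/59 = 0.5254
  PC2: 22/59 = 0.3729
  PC3: 6/59 = 0.1017

Step 3 — cumulative fraction after k components = (λ_1 + ... + λ_k) / Σ λ:
  k = 1: 31/59 = 0.5254
  k = 2: (31 + 22)/59 = 53/59 = 0.8983
  k = 3: (31 + 22 + 6)/59 = 59/59 = 1

Summary (fraction, with percent):

explained: PC1 0.5254 (52.54%), PC2 0.3729 (37.29%), PC3 0.1017 (10.17%);  cumulative: 0.5254, 0.8983, 1


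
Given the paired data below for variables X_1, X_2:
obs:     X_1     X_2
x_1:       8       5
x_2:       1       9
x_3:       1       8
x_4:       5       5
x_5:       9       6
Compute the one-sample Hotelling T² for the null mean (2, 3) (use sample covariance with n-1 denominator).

Step 1 — sample mean vector:
  mean(X_1) = (8 + 1 + 1 + 5 + 9) / 5 = 24/5 = 4.8
  mean(X_2) = (5 + 9 + 8 + 5 + 6) / 5 = 33/5 = 6.6
  x̄ = (4.8, 6.6),  deviation x̄ - mu_0 = (4.8, 6.6) - (2, 3) = (2.8, 3.6).

Step 2 — sample covariance matrix, S[i,j] = (1/(n-1)) · Σ_k (x_{k,i} - mean_i) · (x_{k,j} - mean_j), divisor n-1 = 4:
  S[X_1,X_1] = ((3.2)·(3.2) + (-3.8)·(-3.8) + (-3.8)·(-3.8) + (0.2)·(0.2) + (4.2)·(4.2)) / 4 = 56.8/4 = 14.2
  S[X_1,X_2] = ((3.2)·(-1.6) + (-3.8)·(2.4) + (-3.8)·(1.4) + (0.2)·(-1.6) + (4.2)·(-0.6)) / 4 = -22.4/4 = -5.6
  S[X_2,X_2] = ((-1.6)·(-1.6) + (2.4)·(2.4) + (1.4)·(1.4) + (-1.6)·(-1.6) + (-0.6)·(-0.6)) / 4 = 13.2/4 = 3.3
  S = [[14.2, -5.6],
 [-5.6, 3.3]].

Step 3 — invert S. det(S) = 14.2·3.3 - (-5.6)² = 15.5.
  S^{-1} = (1/det) · [[d, -b], [-b, a]] = [[0.2129, 0.3613],
 [0.3613, 0.9161]].

Step 4 — quadratic form (x̄ - mu_0)^T · S^{-1} · (x̄ - mu_0):
  S^{-1} · (x̄ - mu_0) = (1.8968, 4.3097),
  (x̄ - mu_0)^T · [...] = (2.8)·(1.8968) + (3.6)·(4.3097) = 20.8258.

Step 5 — scale by n: T² = 5 · 20.8258 = 104.129.

T² ≈ 104.129


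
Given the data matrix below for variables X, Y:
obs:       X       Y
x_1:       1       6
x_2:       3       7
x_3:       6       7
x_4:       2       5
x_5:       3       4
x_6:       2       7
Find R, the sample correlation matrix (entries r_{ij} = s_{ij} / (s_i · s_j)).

Step 1 — column means:
  mean(X) = (1 + 3 + 6 + 2 + 3 + 2) / 6 = 17/6 = 2.8333
  mean(Y) = (6 + 7 + 7 + 5 + 4 + 7) / 6 = 36/6 = 6

Step 2 — sample variances and covariances s[i,j] = (1/(n-1)) · Σ_k (x_{k,i} - mean_i) · (x_{k,j} - mean_j), with n-1 = 5:
  s[X,X] = ((-1.8333)·(-1.8333) + (0.1667)·(0.1667) + (3.1667)·(3.1667) + (-0.8333)·(-0.8333) + (0.1667)·(0.1667) + (-0.8333)·(-0.8333)) / 5 = 14.8333/5 = 2.9667
  s[X,Y] = ((-1.8333)·(0) + (0.1667)·(1) + (3.1667)·(1) + (-0.8333)·(-1) + (0.1667)·(-2) + (-0.8333)·(1)) / 5 = 3/5 = 0.6
  s[Y,Y] = ((0)·(0) + (1)·(1) + (1)·(1) + (-1)·(-1) + (-2)·(-2) + (1)·(1)) / 5 = 8/5 = 1.6
  Sample standard deviations s_i = √(s[i,i]):
  s(X) = √(2.9667) = 1.7224
  s(Y) = √(1.6) = 1.2649

Step 3 — r_{ij} = s_{ij} / (s_i · s_j):
  r[X,X] = 1 (diagonal).
  r[X,Y] = 0.6 / (1.7224 · 1.2649) = 0.6 / 2.1787 = 0.2754
  r[Y,Y] = 1 (diagonal).

R is symmetric with unit diagonal. Assembling:

R = [[1, 0.2754],
 [0.2754, 1]]


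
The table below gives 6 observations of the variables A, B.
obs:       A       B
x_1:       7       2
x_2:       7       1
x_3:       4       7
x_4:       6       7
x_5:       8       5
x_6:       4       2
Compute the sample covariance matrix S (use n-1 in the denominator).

Step 1 — column means:
  mean(A) = (7 + 7 + 4 + 6 + 8 + 4) / 6 = 36/6 = 6
  mean(B) = (2 + 1 + 7 + 7 + 5 + 2) / 6 = 24/6 = 4

Step 2 — sample covariance S[i,j] = (1/(n-1)) · Σ_k (x_{k,i} - mean_i) · (x_{k,j} - mean_j), with n-1 = 5.
  S[A,A] = ((1)·(1) + (1)·(1) + (-2)·(-2) + (0)·(0) + (2)·(2) + (-2)·(-2)) / 5 = 14/5 = 2.8
  S[A,B] = ((1)·(-2) + (1)·(-3) + (-2)·(3) + (0)·(3) + (2)·(1) + (-2)·(-2)) / 5 = -5/5 = -1
  S[B,B] = ((-2)·(-2) + (-3)·(-3) + (3)·(3) + (3)·(3) + (1)·(1) + (-2)·(-2)) / 5 = 36/5 = 7.2

S is symmetric (S[j,i] = S[i,j]). Assembling:

S = [[2.8, -1],
 [-1, 7.2]]


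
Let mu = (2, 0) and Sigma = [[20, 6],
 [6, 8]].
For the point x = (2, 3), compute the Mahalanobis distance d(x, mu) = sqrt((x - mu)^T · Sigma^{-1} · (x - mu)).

Step 1 — centre the observation: (x - mu) = (0, 3).

Step 2 — invert Sigma. det(Sigma) = 20·8 - (6)² = 124.
  Sigma^{-1} = (1/det) · [[d, -b], [-b, a]] = [[0.0645, -0.0484],
 [-0.0484, 0.1613]].

Step 3 — form the quadratic (x - mu)^T · Sigma^{-1} · (x - mu):
  Sigma^{-1} · (x - mu) = (-0.1452, 0.4839).
  (x - mu)^T · [Sigma^{-1} · (x - mu)] = (0)·(-0.1452) + (3)·(0.4839) = 1.4516.

Step 4 — take square root: d = √(1.4516) ≈ 1.2048.

d(x, mu) = √(1.4516) ≈ 1.2048


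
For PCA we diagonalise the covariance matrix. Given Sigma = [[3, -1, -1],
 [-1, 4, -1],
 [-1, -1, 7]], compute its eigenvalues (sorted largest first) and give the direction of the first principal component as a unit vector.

Step 1 — characteristic polynomial p(λ) = det(λI - Sigma) = λ³ - tr·λ² + c_1·λ - det, where tr = trace, c_1 = sum of the principal 2×2 minors, det = det(Sigma):
  tr = 3 + 4 + 7 = 14,
  c_1 = (3·4 - (-1)²) + (3·7 - (-1)²) + (4·7 - (-1)²) = 11 + 20 + 27 = 58,
  det = 3·(4·7 - (-1)²) - (-1)·((-1)·7 - (-1)·(-1)) + (-1)·((-1)·(-1) - 4·(-1)) = 3·(27) - (-1)·(-8) + (-1)·(5) = 68.
  So p(λ) = λ³ - 14λ² + 58λ - 68.
Step 2 — look for an integer root (rational root theorem: any rational root is an integer divisor of 68). Testing λ = 2:
  p(2) = 8 - 56 + 116 - 68 = 0  ✓
  Dividing out (λ - 2): p(λ) = (λ - 2)(λ² - 12λ + 34).
Step 3 — remaining eigenvalues from the quadratic λ² - 12λ + 34 = 0:
  Δ = 12² - 4·34 = 144 - 136 = 8,  λ = (12 ± √8)/2 = (12 ± 2.8284)/2 ≈ 7.4142 or 4.5858.
  Sorted: λ_1 = 7.4142,  λ_2 = 4.5858,  λ_3 = 2  (check: sum = 14 = tr ✓).

Step 4 — unit eigenvector for λ_1 ≈ 7.4142: v spans the null space of (Sigma - λ_1 I), whose rows are
  r_1 = (-4.4142, -1, -1),  r_2 = (-1, -3.4142, -1),  r_3 = (-1, -1, -0.4142).
  v is orthogonal to every row, so take v ∝ r_1 × r_2 = ((-1)·(-1) - (-1)·(-3.4142), (-1)·(-1) - (-4.4142)·(-1), (-4.4142)·(-3.4142) - (-1)·(-1)) ≈ (-2.4142, -3.4142, 14.0711).
  Rescale (multiply by -1 so the first nonzero entry is positive): u = (2.4142, 3.4142, -14.0711).
  ||u|| = √((2.4142)² + (3.4142)² + (-14.0711)²) = √(215.4802) ≈ 14.6792,  v_1 = u/||u|| ≈ (0.1645, 0.2326, -0.9586) (||v_1|| = 1).

λ_1 = 7.4142,  λ_2 = 4.5858,  λ_3 = 2;  v_1 ≈ (0.1645, 0.2326, -0.9586)


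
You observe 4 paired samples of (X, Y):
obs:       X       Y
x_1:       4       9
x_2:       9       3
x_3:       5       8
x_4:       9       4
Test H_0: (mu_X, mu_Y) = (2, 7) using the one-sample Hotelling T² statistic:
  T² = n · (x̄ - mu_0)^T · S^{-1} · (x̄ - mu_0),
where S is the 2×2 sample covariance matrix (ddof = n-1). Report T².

Step 1 — sample mean vector:
  mean(X) = (4 + 9 + 5 + 9) / 4 = 27/4 = 6.75
  mean(Y) = (9 + 3 + 8 + 4) / 4 = 24/4 = 6
  x̄ = (6.75, 6),  deviation x̄ - mu_0 = (6.75, 6) - (2, 7) = (4.75, -1).

Step 2 — sample covariance matrix, S[i,j] = (1/(n-1)) · Σ_k (x_{k,i} - mean_i) · (x_{k,j} - mean_j), divisor n-1 = 3:
  S[X,X] = ((-2.75)·(-2.75) + (2.25)·(2.25) + (-1.75)·(-1.75) + (2.25)·(2.25)) / 3 = 20.75/3 = 6.9167
  S[X,Y] = ((-2.75)·(3) + (2.25)·(-3) + (-1.75)·(2) + (2.25)·(-2)) / 3 = -23/3 = -7.6667
  S[Y,Y] = ((3)·(3) + (-3)·(-3) + (2)·(2) + (-2)·(-2)) / 3 = 26/3 = 8.6667
  S = [[6.9167, -7.6667],
 [-7.6667, 8.6667]].

Step 3 — invert S. det(S) = 6.9167·8.6667 - (-7.6667)² = 1.1667.
  S^{-1} = (1/det) · [[d, -b], [-b, a]] = [[7.4286, 6.5714],
 [6.5714, 5.9286]].

Step 4 — quadratic form (x̄ - mu_0)^T · S^{-1} · (x̄ - mu_0):
  S^{-1} · (x̄ - mu_0) = (28.7143, 25.2857),
  (x̄ - mu_0)^T · [...] = (4.75)·(28.7143) + (-1)·(25.2857) = 111.1071.

Step 5 — scale by n: T² = 4 · 111.1071 = 444.4286.

T² ≈ 444.4286


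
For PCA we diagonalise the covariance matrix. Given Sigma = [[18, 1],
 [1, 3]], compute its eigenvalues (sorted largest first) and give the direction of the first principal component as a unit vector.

Step 1 — characteristic polynomial of 2×2 Sigma:
  det(Sigma - λI) = λ² - trace · λ + det = 0.
  trace = 18 + 3 = 21, det = 18·3 - (1)² = 53.
Step 2 — discriminant:
  Δ = trace² - 4·det = 441 - 212 = 229.
Step 3 — eigenvalues:
  λ = (trace ± √Δ)/2 = (21 ± 15.1327)/2,
  λ_1 = 18.0664,  λ_2 = 2.9336.

Step 4 — unit eigenvector for λ_1: solve (Sigma - λ_1 I)v = 0. First row:
  (18 - 18.0664)·v_x + (1)·v_y = 0, i.e. (-0.0664)·v_x + (1)·v_y = 0,
  so v ∝ (b, λ_1 - a) = (1, 0.0664) = u.
  ||u|| = √((1)² + (0.0664)²) = √(1.0044) ≈ 1.0022,
  v_1 = u/||u|| ≈ (0.9978, 0.0662) (||v_1|| = 1).

λ_1 = 18.0664,  λ_2 = 2.9336;  v_1 ≈ (0.9978, 0.0662)


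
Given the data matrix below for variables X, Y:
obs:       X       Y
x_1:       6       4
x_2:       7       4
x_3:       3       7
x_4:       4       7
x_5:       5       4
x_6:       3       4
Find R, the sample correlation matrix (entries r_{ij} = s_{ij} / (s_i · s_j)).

Step 1 — column means:
  mean(X) = (6 + 7 + 3 + 4 + 5 + 3) / 6 = 28/6 = 4.6667
  mean(Y) = (4 + 4 + 7 + 7 + 4 + 4) / 6 = 30/6 = 5

Step 2 — sample variances and covariances s[i,j] = (1/(n-1)) · Σ_k (x_{k,i} - mean_i) · (x_{k,j} - mean_j), with n-1 = 5:
  s[X,X] = ((1.3333)·(1.3333) + (2.3333)·(2.3333) + (-1.6667)·(-1.6667) + (-0.6667)·(-0.6667) + (0.3333)·(0.3333) + (-1.6667)·(-1.6667)) / 5 = 13.3333/5 = 2.6667
  s[X,Y] = ((1.3333)·(-1) + (2.3333)·(-1) + (-1.6667)·(2) + (-0.6667)·(2) + (0.3333)·(-1) + (-1.6667)·(-1)) / 5 = -7/5 = -1.4
  s[Y,Y] = ((-1)·(-1) + (-1)·(-1) + (2)·(2) + (2)·(2) + (-1)·(-1) + (-1)·(-1)) / 5 = 12/5 = 2.4
  Sample standard deviations s_i = √(s[i,i]):
  s(X) = √(2.6667) = 1.633
  s(Y) = √(2.4) = 1.5492

Step 3 — r_{ij} = s_{ij} / (s_i · s_j):
  r[X,X] = 1 (diagonal).
  r[X,Y] = -1.4 / (1.633 · 1.5492) = -1.4 / 2.5298 = -0.5534
  r[Y,Y] = 1 (diagonal).

R is symmetric with unit diagonal. Assembling:

R = [[1, -0.5534],
 [-0.5534, 1]]


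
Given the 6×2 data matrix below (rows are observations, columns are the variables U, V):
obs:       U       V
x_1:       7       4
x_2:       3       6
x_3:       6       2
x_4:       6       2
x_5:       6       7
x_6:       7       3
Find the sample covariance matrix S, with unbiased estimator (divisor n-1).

Step 1 — column means:
  mean(U) = (7 + 3 + 6 + 6 + 6 + 7) / 6 = 35/6 = 5.8333
  mean(V) = (4 + 6 + 2 + 2 + 7 + 3) / 6 = 24/6 = 4

Step 2 — sample covariance S[i,j] = (1/(n-1)) · Σ_k (x_{k,i} - mean_i) · (x_{k,j} - mean_j), with n-1 = 5.
  S[U,U] = ((1.1667)·(1.1667) + (-2.8333)·(-2.8333) + (0.1667)·(0.1667) + (0.1667)·(0.1667) + (0.1667)·(0.1667) + (1.1667)·(1.1667)) / 5 = 10.8333/5 = 2.1667
  S[U,V] = ((1.1667)·(0) + (-2.8333)·(2) + (0.1667)·(-2) + (0.1667)·(-2) + (0.1667)·(3) + (1.1667)·(-1)) / 5 = -7/5 = -1.4
  S[V,V] = ((0)·(0) + (2)·(2) + (-2)·(-2) + (-2)·(-2) + (3)·(3) + (-1)·(-1)) / 5 = 22/5 = 4.4

S is symmetric (S[j,i] = S[i,j]). Assembling:

S = [[2.1667, -1.4],
 [-1.4, 4.4]]


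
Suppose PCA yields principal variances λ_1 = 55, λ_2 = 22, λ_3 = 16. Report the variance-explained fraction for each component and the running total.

Step 1 — total variance = trace(Sigma) = Σ λ_i = 55 + 22 + 16 = 93.

Step 2 — fraction explained by component i = λ_i / Σ λ:
  PC1: 55/93 = 0.5914
  PC2: 22/93 = 0.2366
  PC3: 16/93 = 0.172

Step 3 — cumulative fraction after k components = (λ_1 + ... + λ_k) / Σ λ:
  k = 1: 55/93 = 0.5914
  k = 2: (55 + 22)/93 = 77/93 = 0.828
  k = 3: (55 + 22 + 16)/93 = 93/93 = 1

Summary (fraction, with percent):

explained: PC1 0.5914 (59.14%), PC2 0.2366 (23.66%), PC3 0.172 (17.2%);  cumulative: 0.5914, 0.828, 1


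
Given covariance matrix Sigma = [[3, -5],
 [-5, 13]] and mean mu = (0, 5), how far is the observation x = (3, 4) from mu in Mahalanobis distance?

Step 1 — centre the observation: (x - mu) = (3, -1).

Step 2 — invert Sigma. det(Sigma) = 3·13 - (-5)² = 14.
  Sigma^{-1} = (1/det) · [[d, -b], [-b, a]] = [[0.9286, 0.3571],
 [0.3571, 0.2143]].

Step 3 — form the quadratic (x - mu)^T · Sigma^{-1} · (x - mu):
  Sigma^{-1} · (x - mu) = (2.4286, 0.8571).
  (x - mu)^T · [Sigma^{-1} · (x - mu)] = (3)·(2.4286) + (-1)·(0.8571) = 6.4286.

Step 4 — take square root: d = √(6.4286) ≈ 2.5355.

d(x, mu) = √(6.4286) ≈ 2.5355


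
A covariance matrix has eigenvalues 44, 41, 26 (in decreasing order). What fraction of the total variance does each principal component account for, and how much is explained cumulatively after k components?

Step 1 — total variance = trace(Sigma) = Σ λ_i = 44 + 41 + 26 = 111.

Step 2 — fraction explained by component i = λ_i / Σ λ:
  PC1: 44/111 = 0.3964
  PC2: 41/111 = 0.3694
  PC3: 26/111 = 0.2342

Step 3 — cumulative fraction after k components = (λ_1 + ... + λ_k) / Σ λ:
  k = 1: 44/111 = 0.3964
  k = 2: (44 + 41)/111 = 85/111 = 0.7658
  k = 3: (44 + 41 + 26)/111 = 111/111 = 1

Summary (fraction, with percent):

explained: PC1 0.3964 (39.64%), PC2 0.3694 (36.94%), PC3 0.2342 (23.42%);  cumulative: 0.3964, 0.7658, 1


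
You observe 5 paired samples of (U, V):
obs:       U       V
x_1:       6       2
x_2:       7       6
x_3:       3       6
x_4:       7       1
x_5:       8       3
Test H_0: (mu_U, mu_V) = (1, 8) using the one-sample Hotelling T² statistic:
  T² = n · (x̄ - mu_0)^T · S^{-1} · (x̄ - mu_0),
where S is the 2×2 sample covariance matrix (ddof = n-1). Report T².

Step 1 — sample mean vector:
  mean(U) = (6 + 7 + 3 + 7 + 8) / 5 = 31/5 = 6.2
  mean(V) = (2 + 6 + 6 + 1 + 3) / 5 = 18/5 = 3.6
  x̄ = (6.2, 3.6),  deviation x̄ - mu_0 = (6.2, 3.6) - (1, 8) = (5.2, -4.4).

Step 2 — sample covariance matrix, S[i,j] = (1/(n-1)) · Σ_k (x_{k,i} - mean_i) · (x_{k,j} - mean_j), divisor n-1 = 4:
  S[U,U] = ((-0.2)·(-0.2) + (0.8)·(0.8) + (-3.2)·(-3.2) + (0.8)·(0.8) + (1.8)·(1.8)) / 4 = 14.8/4 = 3.7
  S[U,V] = ((-0.2)·(-1.6) + (0.8)·(2.4) + (-3.2)·(2.4) + (0.8)·(-2.6) + (1.8)·(-0.6)) / 4 = -8.6/4 = -2.15
  S[V,V] = ((-1.6)·(-1.6) + (2.4)·(2.4) + (2.4)·(2.4) + (-2.6)·(-2.6) + (-0.6)·(-0.6)) / 4 = 21.2/4 = 5.3
  S = [[3.7, -2.15],
 [-2.15, 5.3]].

Step 3 — invert S. det(S) = 3.7·5.3 - (-2.15)² = 14.9875.
  S^{-1} = (1/det) · [[d, -b], [-b, a]] = [[0.3536, 0.1435],
 [0.1435, 0.2469]].

Step 4 — quadratic form (x̄ - mu_0)^T · S^{-1} · (x̄ - mu_0):
  S^{-1} · (x̄ - mu_0) = (1.2077, -0.3403),
  (x̄ - mu_0)^T · [...] = (5.2)·(1.2077) + (-4.4)·(-0.3403) = 7.7771.

Step 5 — scale by n: T² = 5 · 7.7771 = 38.8857.

T² ≈ 38.8857


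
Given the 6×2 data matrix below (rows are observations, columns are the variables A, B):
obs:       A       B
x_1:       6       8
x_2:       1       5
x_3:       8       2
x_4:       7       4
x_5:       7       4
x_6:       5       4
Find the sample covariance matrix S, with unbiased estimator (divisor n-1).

Step 1 — column means:
  mean(A) = (6 + 1 + 8 + 7 + 7 + 5) / 6 = 34/6 = 5.6667
  mean(B) = (8 + 5 + 2 + 4 + 4 + 4) / 6 = 27/6 = 4.5

Step 2 — sample covariance S[i,j] = (1/(n-1)) · Σ_k (x_{k,i} - mean_i) · (x_{k,j} - mean_j), with n-1 = 5.
  S[A,A] = ((0.3333)·(0.3333) + (-4.6667)·(-4.6667) + (2.3333)·(2.3333) + (1.3333)·(1.3333) + (1.3333)·(1.3333) + (-0.6667)·(-0.6667)) / 5 = 31.3333/5 = 6.2667
  S[A,B] = ((0.3333)·(3.5) + (-4.6667)·(0.5) + (2.3333)·(-2.5) + (1.3333)·(-0.5) + (1.3333)·(-0.5) + (-0.6667)·(-0.5)) / 5 = -8/5 = -1.6
  S[B,B] = ((3.5)·(3.5) + (0.5)·(0.5) + (-2.5)·(-2.5) + (-0.5)·(-0.5) + (-0.5)·(-0.5) + (-0.5)·(-0.5)) / 5 = 19.5/5 = 3.9

S is symmetric (S[j,i] = S[i,j]). Assembling:

S = [[6.2667, -1.6],
 [-1.6, 3.9]]


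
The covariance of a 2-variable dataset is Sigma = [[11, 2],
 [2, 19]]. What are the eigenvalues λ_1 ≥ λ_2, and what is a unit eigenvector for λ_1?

Step 1 — characteristic polynomial of 2×2 Sigma:
  det(Sigma - λI) = λ² - trace · λ + det = 0.
  trace = 11 + 19 = 30, det = 11·19 - (2)² = 205.
Step 2 — discriminant:
  Δ = trace² - 4·det = 900 - 820 = 80.
Step 3 — eigenvalues:
  λ = (trace ± √Δ)/2 = (30 ± 8.9443)/2,
  λ_1 = 19.4721,  λ_2 = 10.5279.

Step 4 — unit eigenvector for λ_1: solve (Sigma - λ_1 I)v = 0. First row:
  (11 - 19.4721)·v_x + (2)·v_y = 0, i.e. (-8.4721)·v_x + (2)·v_y = 0,
  so v ∝ (b, λ_1 - a) = (2, 8.4721) = u.
  ||u|| = √((2)² + (8.4721)²) = √(75.7771) ≈ 8.705,
  v_1 = u/||u|| ≈ (0.2298, 0.9732) (||v_1|| = 1).

λ_1 = 19.4721,  λ_2 = 10.5279;  v_1 ≈ (0.2298, 0.9732)


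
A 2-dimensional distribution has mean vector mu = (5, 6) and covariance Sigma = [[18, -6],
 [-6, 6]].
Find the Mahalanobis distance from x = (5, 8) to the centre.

Step 1 — centre the observation: (x - mu) = (0, 2).

Step 2 — invert Sigma. det(Sigma) = 18·6 - (-6)² = 72.
  Sigma^{-1} = (1/det) · [[d, -b], [-b, a]] = [[0.0833, 0.0833],
 [0.0833, 0.25]].

Step 3 — form the quadratic (x - mu)^T · Sigma^{-1} · (x - mu):
  Sigma^{-1} · (x - mu) = (0.1667, 0.5).
  (x - mu)^T · [Sigma^{-1} · (x - mu)] = (0)·(0.1667) + (2)·(0.5) = 1.

Step 4 — take square root: d = √(1) ≈ 1.

d(x, mu) = √(1) ≈ 1


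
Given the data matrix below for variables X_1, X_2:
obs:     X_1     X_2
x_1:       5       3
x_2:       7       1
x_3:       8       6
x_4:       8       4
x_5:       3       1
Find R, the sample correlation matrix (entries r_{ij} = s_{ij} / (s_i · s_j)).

Step 1 — column means:
  mean(X_1) = (5 + 7 + 8 + 8 + 3) / 5 = 31/5 = 6.2
  mean(X_2) = (3 + 1 + 6 + 4 + 1) / 5 = 15/5 = 3

Step 2 — sample variances and covariances s[i,j] = (1/(n-1)) · Σ_k (x_{k,i} - mean_i) · (x_{k,j} - mean_j), with n-1 = 4:
  s[X_1,X_1] = ((-1.2)·(-1.2) + (0.8)·(0.8) + (1.8)·(1.8) + (1.8)·(1.8) + (-3.2)·(-3.2)) / 4 = 18.8/4 = 4.7
  s[X_1,X_2] = ((-1.2)·(0) + (0.8)·(-2) + (1.8)·(3) + (1.8)·(1) + (-3.2)·(-2)) / 4 = 12/4 = 3
  s[X_2,X_2] = ((0)·(0) + (-2)·(-2) + (3)·(3) + (1)·(1) + (-2)·(-2)) / 4 = 18/4 = 4.5
  Sample standard deviations s_i = √(s[i,i]):
  s(X_1) = √(4.7) = 2.1679
  s(X_2) = √(4.5) = 2.1213

Step 3 — r_{ij} = s_{ij} / (s_i · s_j):
  r[X_1,X_1] = 1 (diagonal).
  r[X_1,X_2] = 3 / (2.1679 · 2.1213) = 3 / 4.5989 = 0.6523
  r[X_2,X_2] = 1 (diagonal).

R is symmetric with unit diagonal. Assembling:

R = [[1, 0.6523],
 [0.6523, 1]]


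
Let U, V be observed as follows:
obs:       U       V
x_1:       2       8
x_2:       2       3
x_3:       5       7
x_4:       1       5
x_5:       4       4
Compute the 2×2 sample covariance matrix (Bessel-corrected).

Step 1 — column means:
  mean(U) = (2 + 2 + 5 + 1 + 4) / 5 = 14/5 = 2.8
  mean(V) = (8 + 3 + 7 + 5 + 4) / 5 = 27/5 = 5.4

Step 2 — sample covariance S[i,j] = (1/(n-1)) · Σ_k (x_{k,i} - mean_i) · (x_{k,j} - mean_j), with n-1 = 4.
  S[U,U] = ((-0.8)·(-0.8) + (-0.8)·(-0.8) + (2.2)·(2.2) + (-1.8)·(-1.8) + (1.2)·(1.2)) / 4 = 10.8/4 = 2.7
  S[U,V] = ((-0.8)·(2.6) + (-0.8)·(-2.4) + (2.2)·(1.6) + (-1.8)·(-0.4) + (1.2)·(-1.4)) / 4 = 2.4/4 = 0.6
  S[V,V] = ((2.6)·(2.6) + (-2.4)·(-2.4) + (1.6)·(1.6) + (-0.4)·(-0.4) + (-1.4)·(-1.4)) / 4 = 17.2/4 = 4.3

S is symmetric (S[j,i] = S[i,j]). Assembling:

S = [[2.7, 0.6],
 [0.6, 4.3]]


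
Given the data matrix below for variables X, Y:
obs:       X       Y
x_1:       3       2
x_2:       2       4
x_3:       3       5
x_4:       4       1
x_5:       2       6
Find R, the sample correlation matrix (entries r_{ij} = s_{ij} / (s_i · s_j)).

Step 1 — column means:
  mean(X) = (3 + 2 + 3 + 4 + 2) / 5 = 14/5 = 2.8
  mean(Y) = (2 + 4 + 5 + 1 + 6) / 5 = 18/5 = 3.6

Step 2 — sample variances and covariances s[i,j] = (1/(n-1)) · Σ_k (x_{k,i} - mean_i) · (x_{k,j} - mean_j), with n-1 = 4:
  s[X,X] = ((0.2)·(0.2) + (-0.8)·(-0.8) + (0.2)·(0.2) + (1.2)·(1.2) + (-0.8)·(-0.8)) / 4 = 2.8/4 = 0.7
  s[X,Y] = ((0.2)·(-1.6) + (-0.8)·(0.4) + (0.2)·(1.4) + (1.2)·(-2.6) + (-0.8)·(2.4)) / 4 = -5.4/4 = -1.35
  s[Y,Y] = ((-1.6)·(-1.6) + (0.4)·(0.4) + (1.4)·(1.4) + (-2.6)·(-2.6) + (2.4)·(2.4)) / 4 = 17.2/4 = 4.3
  Sample standard deviations s_i = √(s[i,i]):
  s(X) = √(0.7) = 0.8367
  s(Y) = √(4.3) = 2.0736

Step 3 — r_{ij} = s_{ij} / (s_i · s_j):
  r[X,X] = 1 (diagonal).
  r[X,Y] = -1.35 / (0.8367 · 2.0736) = -1.35 / 1.7349 = -0.7781
  r[Y,Y] = 1 (diagonal).

R is symmetric with unit diagonal. Assembling:

R = [[1, -0.7781],
 [-0.7781, 1]]


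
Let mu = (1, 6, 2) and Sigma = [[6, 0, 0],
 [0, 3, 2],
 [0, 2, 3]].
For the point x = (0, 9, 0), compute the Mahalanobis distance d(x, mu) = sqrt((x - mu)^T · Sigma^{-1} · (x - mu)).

Step 1 — centre the observation: (x - mu) = (-1, 3, -2).

Step 2 — invert Sigma (cofactor / det for 3×3, or solve directly):
  Sigma^{-1} = [[0.1667, 0, 0],
 [0, 0.6, -0.4],
 [0, -0.4, 0.6]].

Step 3 — form the quadratic (x - mu)^T · Sigma^{-1} · (x - mu):
  Sigma^{-1} · (x - mu) = (-0.1667, 2.6, -2.4).
  (x - mu)^T · [Sigma^{-1} · (x - mu)] = (-1)·(-0.1667) + (3)·(2.6) + (-2)·(-2.4) = 12.7667.

Step 4 — take square root: d = √(12.7667) ≈ 3.573.

d(x, mu) = √(12.7667) ≈ 3.573


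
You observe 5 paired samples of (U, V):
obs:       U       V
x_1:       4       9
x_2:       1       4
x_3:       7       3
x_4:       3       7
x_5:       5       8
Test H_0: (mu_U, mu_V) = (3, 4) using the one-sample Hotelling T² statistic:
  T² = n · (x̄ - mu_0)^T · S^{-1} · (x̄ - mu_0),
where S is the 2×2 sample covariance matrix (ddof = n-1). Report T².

Step 1 — sample mean vector:
  mean(U) = (4 + 1 + 7 + 3 + 5) / 5 = 20/5 = 4
  mean(V) = (9 + 4 + 3 + 7 + 8) / 5 = 31/5 = 6.2
  x̄ = (4, 6.2),  deviation x̄ - mu_0 = (4, 6.2) - (3, 4) = (1, 2.2).

Step 2 — sample covariance matrix, S[i,j] = (1/(n-1)) · Σ_k (x_{k,i} - mean_i) · (x_{k,j} - mean_j), divisor n-1 = 4:
  S[U,U] = ((0)·(0) + (-3)·(-3) + (3)·(3) + (-1)·(-1) + (1)·(1)) / 4 = 20/4 = 5
  S[U,V] = ((0)·(2.8) + (-3)·(-2.2) + (3)·(-3.2) + (-1)·(0.8) + (1)·(1.8)) / 4 = -2/4 = -0.5
  S[V,V] = ((2.8)·(2.8) + (-2.2)·(-2.2) + (-3.2)·(-3.2) + (0.8)·(0.8) + (1.8)·(1.8)) / 4 = 26.8/4 = 6.7
  S = [[5, -0.5],
 [-0.5, 6.7]].

Step 3 — invert S. det(S) = 5·6.7 - (-0.5)² = 33.25.
  S^{-1} = (1/det) · [[d, -b], [-b, a]] = [[0.2015, 0.015],
 [0.015, 0.1504]].

Step 4 — quadratic form (x̄ - mu_0)^T · S^{-1} · (x̄ - mu_0):
  S^{-1} · (x̄ - mu_0) = (0.2346, 0.3459),
  (x̄ - mu_0)^T · [...] = (1)·(0.2346) + (2.2)·(0.3459) = 0.9955.

Step 5 — scale by n: T² = 5 · 0.9955 = 4.9774.

T² ≈ 4.9774


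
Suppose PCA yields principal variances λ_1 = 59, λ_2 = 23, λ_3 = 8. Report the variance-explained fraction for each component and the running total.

Step 1 — total variance = trace(Sigma) = Σ λ_i = 59 + 23 + 8 = 90.

Step 2 — fraction explained by component i = λ_i / Σ λ:
  PC1: 59/90 = 0.6556
  PC2: 23/90 = 0.2556
  PC3: 8/90 = 0.0889

Step 3 — cumulative fraction after k components = (λ_1 + ... + λ_k) / Σ λ:
  k = 1: 59/90 = 0.6556
  k = 2: (59 + 23)/90 = 82/90 = 0.9111
  k = 3: (59 + 23 + 8)/90 = 90/90 = 1

Summary (fraction, with percent):

explained: PC1 0.6556 (65.56%), PC2 0.2556 (25.56%), PC3 0.0889 (8.89%);  cumulative: 0.6556, 0.9111, 1


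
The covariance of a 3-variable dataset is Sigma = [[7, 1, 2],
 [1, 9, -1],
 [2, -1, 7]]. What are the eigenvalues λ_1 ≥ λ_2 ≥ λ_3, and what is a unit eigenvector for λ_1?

Step 1 — characteristic polynomial p(λ) = det(λI - Sigma) = λ³ - tr·λ² + c_1·λ - det, where tr = trace, c_1 = sum of the principal 2×2 minors, det = det(Sigma):
  tr = 7 + 9 + 7 = 23,
  c_1 = (7·9 - (1)²) + (7·7 - (2)²) + (9·7 - (-1)²) = 62 + 45 + 62 = 169,
  det = 7·(9·7 - (-1)²) - (1)·((1)·7 - (-1)·(2)) + (2)·((1)·(-1) - 9·(2)) = 7·(62) - (1)·(9) + (2)·(-19) = 387.
  So p(λ) = λ³ - 23λ² + 169λ - 387.
Step 2 — look for an integer root (rational root theorem: any rational root is an integer divisor of 387). Testing λ = 9:
  p(9) = 729 - 1863 + 1521 - 387 = 0  ✓
  Dividing out (λ - 9): p(λ) = (λ - 9)(λ² - 14λ + 43).
Step 3 — remaining eigenvalues from the quadratic λ² - 14λ + 43 = 0:
  Δ = 14² - 4·43 = 196 - 172 = 24,  λ = (14 ± √24)/2 = (14 ± 4.899)/2 ≈ 9.4495 or 4.5505.
  Sorted: λ_1 = 9.4495,  λ_2 = 9,  λ_3 = 4.5505  (check: sum = 23 = tr ✓).

Step 4 — unit eigenvector for λ_1 ≈ 9.4495: v spans the null space of (Sigma - λ_1 I), whose rows are
  r_1 = (-2.4495, 1, 2),  r_2 = (1, -0.4495, -1),  r_3 = (2, -1, -2.4495).
  v is orthogonal to every row, so take v ∝ r_1 × r_2 = ((1)·(-1) - (2)·(-0.4495), (2)·(1) - (-2.4495)·(-1), (-2.4495)·(-0.4495) - (1)·(1)) ≈ (-0.101, -0.4495, 0.101).
  Rescale (multiply by -1 so the first nonzero entry is positive): u = (0.101, 0.4495, -0.101).
  ||u|| = √((0.101)² + (0.4495)² + (-0.101)²) = √(0.2225) ≈ 0.4716,  v_1 = u/||u|| ≈ (0.2142, 0.953, -0.2142) (||v_1|| = 1).

λ_1 = 9.4495,  λ_2 = 9,  λ_3 = 4.5505;  v_1 ≈ (0.2142, 0.953, -0.2142)


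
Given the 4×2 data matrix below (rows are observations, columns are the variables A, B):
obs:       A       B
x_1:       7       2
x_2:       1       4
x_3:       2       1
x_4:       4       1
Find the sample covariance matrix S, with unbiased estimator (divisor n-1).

Step 1 — column means:
  mean(A) = (7 + 1 + 2 + 4) / 4 = 14/4 = 3.5
  mean(B) = (2 + 4 + 1 + 1) / 4 = 8/4 = 2

Step 2 — sample covariance S[i,j] = (1/(n-1)) · Σ_k (x_{k,i} - mean_i) · (x_{k,j} - mean_j), with n-1 = 3.
  S[A,A] = ((3.5)·(3.5) + (-2.5)·(-2.5) + (-1.5)·(-1.5) + (0.5)·(0.5)) / 3 = 21/3 = 7
  S[A,B] = ((3.5)·(0) + (-2.5)·(2) + (-1.5)·(-1) + (0.5)·(-1)) / 3 = -4/3 = -1.3333
  S[B,B] = ((0)·(0) + (2)·(2) + (-1)·(-1) + (-1)·(-1)) / 3 = 6/3 = 2

S is symmetric (S[j,i] = S[i,j]). Assembling:

S = [[7, -1.3333],
 [-1.3333, 2]]


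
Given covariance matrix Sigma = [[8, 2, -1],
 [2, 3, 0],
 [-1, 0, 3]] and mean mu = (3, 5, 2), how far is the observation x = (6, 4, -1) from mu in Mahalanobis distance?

Step 1 — centre the observation: (x - mu) = (3, -1, -3).

Step 2 — invert Sigma (cofactor / det for 3×3, or solve directly):
  Sigma^{-1} = [[0.1579, -0.1053, 0.0526],
 [-0.1053, 0.4035, -0.0351],
 [0.0526, -0.0351, 0.3509]].

Step 3 — form the quadratic (x - mu)^T · Sigma^{-1} · (x - mu):
  Sigma^{-1} · (x - mu) = (0.4211, -0.614, -0.8596).
  (x - mu)^T · [Sigma^{-1} · (x - mu)] = (3)·(0.4211) + (-1)·(-0.614) + (-3)·(-0.8596) = 4.4561.

Step 4 — take square root: d = √(4.4561) ≈ 2.111.

d(x, mu) = √(4.4561) ≈ 2.111


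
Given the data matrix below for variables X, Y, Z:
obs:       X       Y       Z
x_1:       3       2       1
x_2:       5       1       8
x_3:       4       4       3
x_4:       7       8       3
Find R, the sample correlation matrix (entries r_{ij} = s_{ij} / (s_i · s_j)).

Step 1 — column means:
  mean(X) = (3 + 5 + 4 + 7) / 4 = 19/4 = 4.75
  mean(Y) = (2 + 1 + 4 + 8) / 4 = 15/4 = 3.75
  mean(Z) = (1 + 8 + 3 + 3) / 4 = 15/4 = 3.75

Step 2 — sample variances and covariances s[i,j] = (1/(n-1)) · Σ_k (x_{k,i} - mean_i) · (x_{k,j} - mean_j), with n-1 = 3:
  s[X,X] = ((-1.75)·(-1.75) + (0.25)·(0.25) + (-0.75)·(-0.75) + (2.25)·(2.25)) / 3 = 8.75/3 = 2.9167
  s[X,Y] = ((-1.75)·(-1.75) + (0.25)·(-2.75) + (-0.75)·(0.25) + (2.25)·(4.25)) / 3 = 11.75/3 = 3.9167
  s[X,Z] = ((-1.75)·(-2.75) + (0.25)·(4.25) + (-0.75)·(-0.75) + (2.25)·(-0.75)) / 3 = 4.75/3 = 1.5833
  s[Y,Y] = ((-1.75)·(-1.75) + (-2.75)·(-2.75) + (0.25)·(0.25) + (4.25)·(4.25)) / 3 = 28.75/3 = 9.5833
  s[Y,Z] = ((-1.75)·(-2.75) + (-2.75)·(4.25) + (0.25)·(-0.75) + (4.25)·(-0.75)) / 3 = -10.25/3 = -3.4167
  s[Z,Z] = ((-2.75)·(-2.75) + (4.25)·(4.25) + (-0.75)·(-0.75) + (-0.75)·(-0.75)) / 3 = 26.75/3 = 8.9167
  Sample standard deviations s_i = √(s[i,i]):
  s(X) = √(2.9167) = 1.7078
  s(Y) = √(9.5833) = 3.0957
  s(Z) = √(8.9167) = 2.9861

Step 3 — r_{ij} = s_{ij} / (s_i · s_j):
  r[X,X] = 1 (diagonal).
  r[X,Y] = 3.9167 / (1.7078 · 3.0957) = 3.9167 / 5.2869 = 0.7408
  r[X,Z] = 1.5833 / (1.7078 · 2.9861) = 1.5833 / 5.0997 = 0.3105
  r[Y,Y] = 1 (diagonal).
  r[Y,Z] = -3.4167 / (3.0957 · 2.9861) = -3.4167 / 9.244 = -0.3696
  r[Z,Z] = 1 (diagonal).

R is symmetric with unit diagonal. Assembling:

R = [[1, 0.7408, 0.3105],
 [0.7408, 1, -0.3696],
 [0.3105, -0.3696, 1]]


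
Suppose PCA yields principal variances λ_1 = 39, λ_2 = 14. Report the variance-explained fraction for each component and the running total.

Step 1 — total variance = trace(Sigma) = Σ λ_i = 39 + 14 = 53.

Step 2 — fraction explained by component i = λ_i / Σ λ:
  PC1: 39/53 = 0.7358
  PC2: 14/53 = 0.2642

Step 3 — cumulative fraction after k components = (λ_1 + ... + λ_k) / Σ λ:
  k = 1: 39/53 = 0.7358
  k = 2: (39 + 14)/53 = 53/53 = 1

Summary (fraction, with percent):

explained: PC1 0.7358 (73.58%), PC2 0.2642 (26.42%);  cumulative: 0.7358, 1
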